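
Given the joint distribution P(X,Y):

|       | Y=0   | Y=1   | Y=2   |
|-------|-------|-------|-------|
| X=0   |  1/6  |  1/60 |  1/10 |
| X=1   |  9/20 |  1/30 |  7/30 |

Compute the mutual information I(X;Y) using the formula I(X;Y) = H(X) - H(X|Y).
0.0011 bits

I(X;Y) = H(X) - H(X|Y)

Marginal of X (row sums):
  P(X=0) = 1/6 + 1/60 + 1/10 = 17/60
  P(X=1) = 9/20 + 1/30 + 7/30 = 43/60
H(X) = -[(17/60)·log₂(17/60) + (43/60)·log₂(43/60)]
  = 0.51550 + 0.34445 = 0.85995 bits

Marginal of Y (column sums):
  P(Y=0) = 1/6 + 9/20 = 37/60
  P(Y=1) = 1/60 + 1/30 = 1/20
  P(Y=2) = 1/10 + 7/30 = 1/3
H(X|Y) = Σ_y P(y)·H(X|Y=y):
  Y=0: P(Y=0) = 37/60, P(X|Y=0) = (10/37, 27/37) → H(X|Y=0) = 0.84185
  Y=1: P(Y=1) = 1/20, P(X|Y=1) = (1/3, 2/3) → H(X|Y=1) = 0.91830
  Y=2: P(Y=2) = 1/3, P(X|Y=2) = (3/10, 7/10) → H(X|Y=2) = 0.88129
H(X|Y) = (37/60)·0.84185 + (1/20)·0.91830 + (1/3)·0.88129 = 0.85882 bits

I(X;Y) = H(X) - H(X|Y) = 0.85995 - 0.85882 = 0.0011 bits

Cross-check via I(X;Y) = H(X) + H(Y) - H(X,Y): computing H(Y) from the column sums and H(X,Y) from the 6 cells in the same way gives H(Y) = 1.17450 bits and H(X,Y) = 2.03332 bits, so
I(X;Y) = 0.85995 + 1.17450 - 2.03332 = 0.0011 bits ✓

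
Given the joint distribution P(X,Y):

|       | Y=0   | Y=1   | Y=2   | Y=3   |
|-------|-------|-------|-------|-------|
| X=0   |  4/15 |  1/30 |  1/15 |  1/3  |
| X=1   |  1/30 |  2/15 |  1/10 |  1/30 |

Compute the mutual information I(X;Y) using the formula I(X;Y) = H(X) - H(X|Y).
0.2870 bits

I(X;Y) = H(X) - H(X|Y)

Marginal of X (row sums):
  P(X=0) = 4/15 + 1/30 + 1/15 + 1/3 = 7/10
  P(X=1) = 1/30 + 2/15 + 1/10 + 1/30 = 3/10
H(X) = -[(7/10)·log₂(7/10) + (3/10)·log₂(3/10)]
  = 0.3602 + 0.5211 = 0.8813 bits

Marginal of Y (column sums):
  P(Y=0) = 4/15 + 1/30 = 3/10
  P(Y=1) = 1/30 + 2/15 = 1/6
  P(Y=2) = 1/15 + 1/10 = 1/6
  P(Y=3) = 1/3 + 1/30 = 11/30
H(X|Y) = Σ_y P(y)·H(X|Y=y):
  Y=0: P(Y=0) = 3/10, P(X|Y=0) = (8/9, 1/9) → H(X|Y=0) = 0.5033
  Y=1: P(Y=1) = 1/6, P(X|Y=1) = (1/5, 4/5) → H(X|Y=1) = 0.7219
  Y=2: P(Y=2) = 1/6, P(X|Y=2) = (2/5, 3/5) → H(X|Y=2) = 0.9710
  Y=3: P(Y=3) = 11/30, P(X|Y=3) = (10/11, 1/11) → H(X|Y=3) = 0.4395
H(X|Y) = (3/10)·0.5033 + (1/6)·0.7219 + (1/6)·0.9710 + (11/30)·0.4395 = 0.5943 bits

I(X;Y) = H(X) - H(X|Y) = 0.8813 - 0.5943 = 0.2870 bits

Cross-check via I(X;Y) = H(X) + H(Y) - H(X,Y): computing H(Y) from the column sums and H(X,Y) from the 8 cells in the same way gives H(Y) = 1.9135 bits and H(X,Y) = 2.5078 bits, so
I(X;Y) = 0.8813 + 1.9135 - 2.5078 = 0.2870 bits ✓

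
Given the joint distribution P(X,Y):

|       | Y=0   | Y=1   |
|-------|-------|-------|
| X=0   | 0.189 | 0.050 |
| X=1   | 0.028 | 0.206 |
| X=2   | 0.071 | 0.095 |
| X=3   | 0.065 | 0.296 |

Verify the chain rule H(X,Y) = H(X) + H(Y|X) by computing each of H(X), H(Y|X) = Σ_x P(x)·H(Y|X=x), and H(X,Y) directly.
H(X) = 1.9446 bits, H(Y|X) = 0.7095 bits, H(X,Y) = 2.6541 bits

Marginal of X (row sums):
  P(X=0) = 0.189 + 0.050 = 0.239
  P(X=1) = 0.028 + 0.206 = 0.234
  P(X=2) = 0.071 + 0.095 = 0.166
  P(X=3) = 0.065 + 0.296 = 0.361
H(X) = -[0.239·log₂(0.239) + 0.234·log₂(0.234) + 0.166·log₂(0.166) + 0.361·log₂(0.361)]
  = 0.493515 + 0.490328 + 0.430064 + 0.530644 = 1.9446 bits

H(Y|X) = Σ_x P(x)·H(Y|X=x):
  X=0: P(X=0) = 0.239, P(Y|X=0) = (189/239, 50/239) → H(Y|X=0) = 0.739960
  X=1: P(X=1) = 0.234, P(Y|X=1) = (14/117, 103/117) → H(Y|X=1) = 0.528377
  X=2: P(X=2) = 0.166, P(Y|X=2) = (71/166, 95/166) → H(Y|X=2) = 0.984869
  X=3: P(X=3) = 0.361, P(Y|X=3) = (65/361, 296/361) → H(Y|X=3) = 0.680198
H(Y|X) = 0.239·0.739960 + 0.234·0.528377 + 0.166·0.984869 + 0.361·0.680198 = 0.7095 bits

H(X,Y) = -Σ_{x,y} P(x,y) log₂ P(x,y). Per-cell terms -P(x,y)·log₂P(x,y):
  X=0: 0.454269, 0.216096
  X=1: 0.144436, 0.469532
  X=2: 0.270939, 0.322613
  X=3: 0.256322, 0.519874
Sum of the 8 terms: H(X,Y) = 2.6541 bits

Chain rule check:
  H(X) + H(Y|X) = 1.9446 + 0.7095 = 2.6541 bits
  H(X,Y) = 2.6541 bits
✓ Chain rule verified.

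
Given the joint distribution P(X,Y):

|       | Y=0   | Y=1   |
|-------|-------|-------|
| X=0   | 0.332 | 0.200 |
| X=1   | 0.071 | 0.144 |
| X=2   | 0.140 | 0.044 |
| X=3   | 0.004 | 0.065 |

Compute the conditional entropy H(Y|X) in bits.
0.8729 bits

H(Y|X) = H(X,Y) - H(X)

H(X,Y) = -Σ_{x,y} P(x,y) log₂ P(x,y). Per-cell terms -P(x,y)·log₂P(x,y):
  X=0: 0.52813, 0.46439
  X=1: 0.27094, 0.40260
  X=2: 0.39711, 0.19828
  X=3: 0.03186, 0.25632
Sum of the 8 terms: H(X,Y) = 2.5496 bits

Marginal of X (row sums):
  P(X=0) = 0.332 + 0.200 = 0.532
  P(X=1) = 0.071 + 0.144 = 0.215
  P(X=2) = 0.140 + 0.044 = 0.184
  P(X=3) = 0.004 + 0.065 = 0.069
H(X) = -[0.532·log₂(0.532) + 0.215·log₂(0.215) + 0.184·log₂(0.184) + 0.069·log₂(0.069)]
  = 0.48439 + 0.47678 + 0.44937 + 0.26615 = 1.6767 bits

H(Y|X) = H(X,Y) - H(X) = 2.5496 - 1.6767 = 0.8729 bits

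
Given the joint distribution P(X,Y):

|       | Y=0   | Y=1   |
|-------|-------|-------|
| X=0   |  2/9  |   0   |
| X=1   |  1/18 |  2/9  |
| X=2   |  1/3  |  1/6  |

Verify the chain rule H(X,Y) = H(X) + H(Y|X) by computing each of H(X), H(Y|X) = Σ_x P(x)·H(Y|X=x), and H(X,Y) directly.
H(X) = 1.4955 bits, H(Y|X) = 0.6597 bits, H(X,Y) = 2.1552 bits

Marginal of X (row sums):
  P(X=0) = 2/9 + 0 = 2/9
  P(X=1) = 1/18 + 2/9 = 5/18
  P(X=2) = 1/3 + 1/6 = 1/2
H(X) = -[(2/9)·log₂(2/9) + (5/18)·log₂(5/18) + (1/2)·log₂(1/2)]
  = 0.4822 + 0.5133 + 0.5000 = 1.4955 bits

H(Y|X) = Σ_x P(x)·H(Y|X=x):
  X=0: P(X=0) = 2/9, P(Y|X=0) = (1, 0) → H(Y|X=0) = 0.0000
  X=1: P(X=1) = 5/18, P(Y|X=1) = (1/5, 4/5) → H(Y|X=1) = 0.7219
  X=2: P(X=2) = 1/2, P(Y|X=2) = (2/3, 1/3) → H(Y|X=2) = 0.9183
H(Y|X) = (2/9)·0.0000 + (5/18)·0.7219 + (1/2)·0.9183 = 0.6597 bits

H(X,Y) = -Σ_{x,y} P(x,y) log₂ P(x,y). Per-cell terms -P(x,y)·log₂P(x,y):
  X=0: 0.4822, 0.0000
  X=1: 0.2317, 0.4822
  X=2: 0.5283, 0.4308
  (cells with P = 0 contribute 0)
Sum of the 6 terms: H(X,Y) = 2.1552 bits

Chain rule check:
  H(X) + H(Y|X) = 1.4955 + 0.6597 = 2.1552 bits
  H(X,Y) = 2.1552 bits
✓ Chain rule verified.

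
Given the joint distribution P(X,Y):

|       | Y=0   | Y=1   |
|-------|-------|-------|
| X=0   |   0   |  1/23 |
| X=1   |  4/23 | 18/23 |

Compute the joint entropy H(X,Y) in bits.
0.9123 bits

H(X,Y) = -Σ_{x,y} P(x,y) log₂ P(x,y). Per-cell terms -P(x,y)·log₂P(x,y):
  X=0: 0.00000, 0.19668
  X=1: 0.43888, 0.27676
  (cells with P = 0 contribute 0)
Sum of the 4 terms: H(X,Y) = 0.9123 bits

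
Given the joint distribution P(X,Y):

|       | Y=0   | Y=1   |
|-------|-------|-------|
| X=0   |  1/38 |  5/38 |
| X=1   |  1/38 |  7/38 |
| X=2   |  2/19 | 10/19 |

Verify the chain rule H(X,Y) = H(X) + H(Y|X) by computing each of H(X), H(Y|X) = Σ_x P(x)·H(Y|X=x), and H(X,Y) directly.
H(X) = 1.3124 bits, H(Y|X) = 0.6276 bits, H(X,Y) = 1.9400 bits

Marginal of X (row sums):
  P(X=0) = 1/38 + 5/38 = 3/19
  P(X=1) = 1/38 + 7/38 = 4/19
  P(X=2) = 2/19 + 10/19 = 12/19
H(X) = -[(3/19)·log₂(3/19) + (4/19)·log₂(4/19) + (12/19)·log₂(12/19)]
  = 0.42047 + 0.47325 + 0.41871 = 1.3124 bits

H(Y|X) = Σ_x P(x)·H(Y|X=x):
  X=0: P(X=0) = 3/19, P(Y|X=0) = (1/6, 5/6) → H(Y|X=0) = 0.65002
  X=1: P(X=1) = 4/19, P(Y|X=1) = (1/8, 7/8) → H(Y|X=1) = 0.54356
  X=2: P(X=2) = 12/19, P(Y|X=2) = (1/6, 5/6) → H(Y|X=2) = 0.65002
H(Y|X) = (3/19)·0.65002 + (4/19)·0.54356 + (12/19)·0.65002 = 0.6276 bits

H(X,Y) = -Σ_{x,y} P(x,y) log₂ P(x,y). Per-cell terms -P(x,y)·log₂P(x,y):
  X=0: 0.13810, 0.38500
  X=1: 0.13810, 0.44958
  X=2: 0.34189, 0.48737
Sum of the 6 terms: H(X,Y) = 1.9400 bits

Chain rule check:
  H(X) + H(Y|X) = 1.3124 + 0.6276 = 1.9400 bits
  H(X,Y) = 1.9400 bits
✓ Chain rule verified.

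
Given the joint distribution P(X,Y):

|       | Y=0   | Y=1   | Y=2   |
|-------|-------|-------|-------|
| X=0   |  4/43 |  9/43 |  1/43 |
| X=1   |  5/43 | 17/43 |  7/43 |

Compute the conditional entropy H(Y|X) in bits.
1.3234 bits

H(Y|X) = H(X,Y) - H(X)

H(X,Y) = -Σ_{x,y} P(x,y) log₂ P(x,y). Per-cell terms -P(x,y)·log₂P(x,y):
  X=0: 0.318722, 0.472257, 0.126192
  X=1: 0.360969, 0.529294, 0.426334
Sum of the 6 terms: H(X,Y) = 2.23377 bits

Marginal of X (row sums):
  P(X=0) = 4/43 + 9/43 + 1/43 = 14/43
  P(X=1) = 5/43 + 17/43 + 7/43 = 29/43
H(X) = -[(14/43)·log₂(14/43) + (29/43)·log₂(29/43)]
  = 0.527087 + 0.383261 = 0.91035 bits

H(Y|X) = H(X,Y) - H(X) = 2.23377 - 0.91035 = 1.3234 bits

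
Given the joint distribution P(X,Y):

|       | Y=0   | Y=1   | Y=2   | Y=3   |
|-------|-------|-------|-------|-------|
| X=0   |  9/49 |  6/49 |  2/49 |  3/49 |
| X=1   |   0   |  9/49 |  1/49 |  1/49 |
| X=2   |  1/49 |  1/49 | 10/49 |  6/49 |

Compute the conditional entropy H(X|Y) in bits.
1.0304 bits

H(X|Y) = H(X,Y) - H(Y)

H(X,Y) = -Σ_{x,y} P(x,y) log₂ P(x,y). Per-cell terms -P(x,y)·log₂P(x,y):
  X=0: 0.4490421, 0.3709895, 0.1883555, 0.2467192
  X=1: 0.0000000, 0.4490421, 0.1145859, 0.1145859
  X=2: 0.1145859, 0.1145859, 0.4679146, 0.3709895
  (cells with P = 0 contribute 0)
Sum of the 12 terms: H(X,Y) = 3.001396 bits

Marginal of Y (column sums):
  P(Y=0) = 9/49 + 0 + 1/49 = 10/49
  P(Y=1) = 6/49 + 9/49 + 1/49 = 16/49
  P(Y=2) = 2/49 + 1/49 + 10/49 = 13/49
  P(Y=3) = 3/49 + 1/49 + 6/49 = 10/49
H(Y) = -[(10/49)·log₂(10/49) + (16/49)·log₂(16/49) + (13/49)·log₂(13/49) + (10/49)·log₂(10/49)]
  = 0.4679146 + 0.5272522 + 0.5078676 + 0.4679146 = 1.970949 bits

H(X|Y) = H(X,Y) - H(Y) = 3.001396 - 1.970949 = 1.0304 bits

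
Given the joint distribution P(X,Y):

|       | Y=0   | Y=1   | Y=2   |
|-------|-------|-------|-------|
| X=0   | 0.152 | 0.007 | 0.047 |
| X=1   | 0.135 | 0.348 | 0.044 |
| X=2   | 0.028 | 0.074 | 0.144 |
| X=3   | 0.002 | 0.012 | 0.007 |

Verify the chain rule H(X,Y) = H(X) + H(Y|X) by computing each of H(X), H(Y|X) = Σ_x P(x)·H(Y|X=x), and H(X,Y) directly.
H(X) = 1.5713 bits, H(Y|X) = 1.1871 bits, H(X,Y) = 2.7584 bits

Marginal of X (row sums):
  P(X=0) = 0.152 + 0.007 + 0.047 = 0.206
  P(X=1) = 0.135 + 0.348 + 0.044 = 0.527
  P(X=2) = 0.028 + 0.074 + 0.144 = 0.246
  P(X=3) = 0.002 + 0.012 + 0.007 = 0.021
H(X) = -[0.206·log₂(0.206) + 0.527·log₂(0.527) + 0.246·log₂(0.246) + 0.021·log₂(0.021)]
  = 0.46953 + 0.48701 + 0.49772 + 0.11704 = 1.5713 bits

H(Y|X) = Σ_x P(x)·H(Y|X=x):
  X=0: P(X=0) = 0.206, P(Y|X=0) = (76/103, 7/206, 47/206) → H(Y|X=0) = 0.97581
  X=1: P(X=1) = 0.527, P(Y|X=1) = (135/527, 348/527, 44/527) → H(Y|X=1) = 1.19777
  X=2: P(X=2) = 0.246, P(Y|X=2) = (14/123, 37/123, 24/41) → H(Y|X=2) = 1.33042
  X=3: P(X=3) = 0.021, P(Y|X=3) = (2/21, 4/7, 1/3) → H(Y|X=3) = 1.31274
H(Y|X) = 0.206·0.97581 + 0.527·1.19777 + 0.246·1.33042 + 0.021·1.31274 = 1.1871 bits

H(X,Y) = -Σ_{x,y} P(x,y) log₂ P(x,y). Per-cell terms -P(x,y)·log₂P(x,y):
  X=0: 0.41311, 0.05011, 0.20733
  X=1: 0.39001, 0.52995, 0.19828
  X=2: 0.14444, 0.27797, 0.40260
  X=3: 0.01793, 0.07657, 0.05011
Sum of the 12 terms: H(X,Y) = 2.7584 bits

Chain rule check:
  H(X) + H(Y|X) = 1.5713 + 1.1871 = 2.7584 bits
  H(X,Y) = 2.7584 bits
✓ Chain rule verified.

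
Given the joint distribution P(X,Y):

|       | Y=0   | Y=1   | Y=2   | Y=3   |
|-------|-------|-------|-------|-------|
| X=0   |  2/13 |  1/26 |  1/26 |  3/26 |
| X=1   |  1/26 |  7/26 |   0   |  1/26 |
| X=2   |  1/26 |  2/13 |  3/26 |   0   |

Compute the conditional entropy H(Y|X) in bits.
1.3807 bits

H(Y|X) = H(X,Y) - H(X)

H(X,Y) = -Σ_{x,y} P(x,y) log₂ P(x,y). Per-cell terms -P(x,y)·log₂P(x,y):
  X=0: 0.41545, 0.18079, 0.18079, 0.35948
  X=1: 0.18079, 0.50968, 0.00000, 0.18079
  X=2: 0.18079, 0.41545, 0.35948, 0.00000
  (cells with P = 0 contribute 0)
Sum of the 12 terms: H(X,Y) = 2.9635 bits

Marginal of X (row sums):
  P(X=0) = 2/13 + 1/26 + 1/26 + 3/26 = 9/26
  P(X=1) = 1/26 + 7/26 + 0 + 1/26 = 9/26
  P(X=2) = 1/26 + 2/13 + 3/26 + 0 = 4/13
H(X) = -[(9/26)·log₂(9/26) + (9/26)·log₂(9/26) + (4/13)·log₂(4/13)]
  = 0.52979 + 0.52979 + 0.52321 = 1.5828 bits

H(Y|X) = H(X,Y) - H(X) = 2.9635 - 1.5828 = 1.3807 bits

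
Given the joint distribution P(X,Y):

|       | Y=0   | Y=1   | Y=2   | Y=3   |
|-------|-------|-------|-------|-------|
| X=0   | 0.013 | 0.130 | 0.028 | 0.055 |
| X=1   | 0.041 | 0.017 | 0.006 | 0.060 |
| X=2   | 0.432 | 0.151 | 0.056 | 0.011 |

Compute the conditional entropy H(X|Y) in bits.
0.9391 bits

H(X|Y) = H(X,Y) - H(Y)

H(X,Y) = -Σ_{x,y} P(x,y) log₂ P(x,y). Per-cell terms -P(x,y)·log₂P(x,y):
  X=0: 0.08145, 0.38264, 0.14444, 0.23014
  X=1: 0.18894, 0.09993, 0.04428, 0.24353
  X=2: 0.52311, 0.41183, 0.23287, 0.07157
Sum of the 12 terms: H(X,Y) = 2.6547 bits

Marginal of Y (column sums):
  P(Y=0) = 0.013 + 0.041 + 0.432 = 0.486
  P(Y=1) = 0.130 + 0.017 + 0.151 = 0.298
  P(Y=2) = 0.028 + 0.006 + 0.056 = 0.090
  P(Y=3) = 0.055 + 0.060 + 0.011 = 0.126
H(Y) = -[0.486·log₂(0.486) + 0.298·log₂(0.298) + 0.090·log₂(0.090) + 0.126·log₂(0.126)]
  = 0.50591 + 0.52049 + 0.31265 + 0.37655 = 1.7156 bits

H(X|Y) = H(X,Y) - H(Y) = 2.6547 - 1.7156 = 0.9391 bits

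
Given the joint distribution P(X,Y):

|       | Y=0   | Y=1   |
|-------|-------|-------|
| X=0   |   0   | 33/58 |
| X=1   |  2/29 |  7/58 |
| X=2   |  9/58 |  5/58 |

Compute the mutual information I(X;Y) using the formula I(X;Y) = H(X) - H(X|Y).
0.3613 bits

I(X;Y) = H(X) - H(X|Y)

Marginal of X (row sums):
  P(X=0) = 0 + 33/58 = 33/58
  P(X=1) = 2/29 + 7/58 = 11/58
  P(X=2) = 9/58 + 5/58 = 7/29
H(X) = -[(33/58)·log₂(33/58) + (11/58)·log₂(11/58) + (7/29)·log₂(7/29)]
  = 0.46290 + 0.45490 + 0.49498 = 1.41278 bits

Marginal of Y (column sums):
  P(Y=0) = 0 + 2/29 + 9/58 = 13/58
  P(Y=1) = 33/58 + 7/58 + 5/58 = 45/58
H(X|Y) = Σ_y P(y)·H(X|Y=y):
  Y=0: P(Y=0) = 13/58, P(X|Y=0) = (0, 4/13, 9/13) → H(X|Y=0) = 0.89049
  Y=1: P(Y=1) = 45/58, P(X|Y=1) = (11/15, 7/45, 1/9) → H(X|Y=1) = 1.09794
H(X|Y) = (13/58)·0.89049 + (45/58)·1.09794 = 1.05144 bits

I(X;Y) = H(X) - H(X|Y) = 1.41278 - 1.05144 = 0.3613 bits

Cross-check via I(X;Y) = H(X) + H(Y) - H(X,Y): computing H(Y) from the column sums and H(X,Y) from the 6 cells in the same way gives H(Y) = 0.76765 bits and H(X,Y) = 1.81909 bits, so
I(X;Y) = 1.41278 + 0.76765 - 1.81909 = 0.3613 bits ✓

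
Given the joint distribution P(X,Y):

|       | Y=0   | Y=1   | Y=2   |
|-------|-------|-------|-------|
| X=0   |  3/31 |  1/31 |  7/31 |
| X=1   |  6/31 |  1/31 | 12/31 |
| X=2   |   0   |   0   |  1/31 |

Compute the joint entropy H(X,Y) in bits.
2.2789 bits

H(X,Y) = -Σ_{x,y} P(x,y) log₂ P(x,y). Per-cell terms -P(x,y)·log₂P(x,y):
  X=0: 0.3261, 0.1598, 0.4848
  X=1: 0.4586, 0.1598, 0.5300
  X=2: 0.0000, 0.0000, 0.1598
  (cells with P = 0 contribute 0)
Sum of the 9 terms: H(X,Y) = 2.2789 bits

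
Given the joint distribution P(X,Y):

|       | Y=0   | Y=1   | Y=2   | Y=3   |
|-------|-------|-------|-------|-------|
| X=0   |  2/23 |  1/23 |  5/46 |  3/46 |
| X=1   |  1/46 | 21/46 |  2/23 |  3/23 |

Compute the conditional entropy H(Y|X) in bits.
1.5476 bits

H(Y|X) = H(X,Y) - H(X)

H(X,Y) = -Σ_{x,y} P(x,y) log₂ P(x,y). Per-cell terms -P(x,y)·log₂P(x,y):
  X=0: 0.306397, 0.196677, 0.348004, 0.256865
  X=1: 0.120077, 0.516438, 0.306397, 0.383296
Sum of the 8 terms: H(X,Y) = 2.43415 bits

Marginal of X (row sums):
  P(X=0) = 2/23 + 1/23 + 5/46 + 3/46 = 7/23
  P(X=1) = 1/46 + 21/46 + 2/23 + 3/23 = 16/23
H(X) = -[(7/23)·log₂(7/23) + (16/23)·log₂(16/23)]
  = 0.522324 + 0.364217 = 0.88654 bits

H(Y|X) = H(X,Y) - H(X) = 2.43415 - 0.88654 = 1.5476 bits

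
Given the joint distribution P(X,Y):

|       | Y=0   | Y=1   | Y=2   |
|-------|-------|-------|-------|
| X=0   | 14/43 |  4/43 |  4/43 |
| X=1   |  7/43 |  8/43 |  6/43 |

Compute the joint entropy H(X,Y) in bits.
2.4387 bits

H(X,Y) = -Σ_{x,y} P(x,y) log₂ P(x,y). Per-cell terms -P(x,y)·log₂P(x,y):
  X=0: 0.5271, 0.3187, 0.3187
  X=1: 0.4263, 0.4514, 0.3965
Sum of the 6 terms: H(X,Y) = 2.4387 bits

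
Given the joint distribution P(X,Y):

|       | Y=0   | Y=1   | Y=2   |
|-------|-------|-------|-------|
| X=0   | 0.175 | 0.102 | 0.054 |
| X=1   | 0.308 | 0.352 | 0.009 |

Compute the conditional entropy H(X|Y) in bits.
0.8425 bits

H(X|Y) = H(X,Y) - H(Y)

H(X,Y) = -Σ_{x,y} P(x,y) log₂ P(x,y). Per-cell terms -P(x,y)·log₂P(x,y):
  X=0: 0.4401, 0.3359, 0.2274
  X=1: 0.5233, 0.5302, 0.0612
Sum of the 6 terms: H(X,Y) = 2.1181 bits

Marginal of Y (column sums):
  P(Y=0) = 0.175 + 0.308 = 0.483
  P(Y=1) = 0.102 + 0.352 = 0.454
  P(Y=2) = 0.054 + 0.009 = 0.063
H(Y) = -[0.483·log₂(0.483) + 0.454·log₂(0.454) + 0.063·log₂(0.063)]
  = 0.5071 + 0.5172 + 0.2513 = 1.2756 bits

H(X|Y) = H(X,Y) - H(Y) = 2.1181 - 1.2756 = 0.8425 bits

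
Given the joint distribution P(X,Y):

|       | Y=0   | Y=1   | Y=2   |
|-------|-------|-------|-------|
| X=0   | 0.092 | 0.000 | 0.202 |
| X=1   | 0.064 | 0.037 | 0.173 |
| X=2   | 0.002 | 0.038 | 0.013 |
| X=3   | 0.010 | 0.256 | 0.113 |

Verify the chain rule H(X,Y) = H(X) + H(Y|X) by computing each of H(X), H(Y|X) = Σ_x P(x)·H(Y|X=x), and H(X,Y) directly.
H(X) = 1.7861 bits, H(Y|X) = 1.0682 bits, H(X,Y) = 2.8543 bits

Marginal of X (row sums):
  P(X=0) = 0.092 + 0.000 + 0.202 = 0.294
  P(X=1) = 0.064 + 0.037 + 0.173 = 0.274
  P(X=2) = 0.002 + 0.038 + 0.013 = 0.053
  P(X=3) = 0.010 + 0.256 + 0.113 = 0.379
H(X) = -[0.294·log₂(0.294) + 0.274·log₂(0.274) + 0.053·log₂(0.053) + 0.379·log₂(0.379)]
  = 0.51924 + 0.51176 + 0.22461 + 0.53050 = 1.7861 bits

H(Y|X) = Σ_x P(x)·H(Y|X=x):
  X=0: P(X=0) = 0.294, P(Y|X=0) = (46/147, 0, 101/147) → H(Y|X=0) = 0.89652
  X=1: P(X=1) = 0.274, P(Y|X=1) = (32/137, 37/274, 173/274) → H(Y|X=1) = 1.29898
  X=2: P(X=2) = 0.053, P(Y|X=2) = (2/53, 38/53, 13/53) → H(Y|X=2) = 1.01986
  X=3: P(X=3) = 0.379, P(Y|X=3) = (10/379, 256/379, 113/379) → H(Y|X=3) = 1.04125
H(Y|X) = 0.294·0.89652 + 0.274·1.29898 + 0.053·1.01986 + 0.379·1.04125 = 1.0682 bits

H(X,Y) = -Σ_{x,y} P(x,y) log₂ P(x,y). Per-cell terms -P(x,y)·log₂P(x,y):
  X=0: 0.31668, 0.00000, 0.46613
  X=1: 0.25381, 0.17598, 0.43789
  X=2: 0.01793, 0.17928, 0.08145
  X=3: 0.06644, 0.50324, 0.35545
  (cells with P = 0 contribute 0)
Sum of the 12 terms: H(X,Y) = 2.8543 bits

Chain rule check:
  H(X) + H(Y|X) = 1.7861 + 1.0682 = 2.8543 bits
  H(X,Y) = 2.8543 bits
✓ Chain rule verified.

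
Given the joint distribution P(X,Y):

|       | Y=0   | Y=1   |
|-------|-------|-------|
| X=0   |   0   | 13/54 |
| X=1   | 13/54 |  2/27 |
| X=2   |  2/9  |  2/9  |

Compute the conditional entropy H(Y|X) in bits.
0.6922 bits

H(Y|X) = H(X,Y) - H(X)

H(X,Y) = -Σ_{x,y} P(x,y) log₂ P(x,y). Per-cell terms -P(x,y)·log₂P(x,y):
  X=0: 0.0000, 0.4946
  X=1: 0.4946, 0.2781
  X=2: 0.4822, 0.4822
  (cells with P = 0 contribute 0)
Sum of the 6 terms: H(X,Y) = 2.2317 bits

Marginal of X (row sums):
  P(X=0) = 0 + 13/54 = 13/54
  P(X=1) = 13/54 + 2/27 = 17/54
  P(X=2) = 2/9 + 2/9 = 4/9
H(X) = -[(13/54)·log₂(13/54) + (17/54)·log₂(17/54) + (4/9)·log₂(4/9)]
  = 0.4946 + 0.5249 + 0.5200 = 1.5395 bits

H(Y|X) = H(X,Y) - H(X) = 2.2317 - 1.5395 = 0.6922 bits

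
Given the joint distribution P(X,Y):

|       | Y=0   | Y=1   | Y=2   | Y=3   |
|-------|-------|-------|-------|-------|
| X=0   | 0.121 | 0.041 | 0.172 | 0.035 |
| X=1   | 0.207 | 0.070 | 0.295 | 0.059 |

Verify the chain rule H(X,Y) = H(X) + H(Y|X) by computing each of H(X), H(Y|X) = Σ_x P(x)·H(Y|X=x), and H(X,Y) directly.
H(X) = 0.9499 bits, H(Y|X) = 1.7132 bits, H(X,Y) = 2.6631 bits

Marginal of X (row sums):
  P(X=0) = 0.121 + 0.041 + 0.172 + 0.035 = 0.369
  P(X=1) = 0.207 + 0.070 + 0.295 + 0.059 = 0.631
H(X) = -[0.369·log₂(0.369) + 0.631·log₂(0.631)]
  = 0.53074 + 0.41917 = 0.9499 bits

H(Y|X) = Σ_x P(x)·H(Y|X=x):
  X=0: P(X=0) = 0.369, P(Y|X=0) = (121/369, 1/9, 172/369, 35/369) → H(Y|X=0) = 1.71532
  X=1: P(X=1) = 0.631, P(Y|X=1) = (207/631, 70/631, 295/631, 59/631) → H(Y|X=1) = 1.71191
H(Y|X) = 0.369·1.71532 + 0.631·1.71191 = 1.7132 bits

H(X,Y) = -Σ_{x,y} P(x,y) log₂ P(x,y). Per-cell terms -P(x,y)·log₂P(x,y):
  X=0: 0.36868, 0.18894, 0.43680, 0.16928
  X=1: 0.47037, 0.26856, 0.51956, 0.24091
Sum of the 8 terms: H(X,Y) = 2.6631 bits

Chain rule check:
  H(X) + H(Y|X) = 0.9499 + 1.7132 = 2.6631 bits
  H(X,Y) = 2.6631 bits
✓ Chain rule verified.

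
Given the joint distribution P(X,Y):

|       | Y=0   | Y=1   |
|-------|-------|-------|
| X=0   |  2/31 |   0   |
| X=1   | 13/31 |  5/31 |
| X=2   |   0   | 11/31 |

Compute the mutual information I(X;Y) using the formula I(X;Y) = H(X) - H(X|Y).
0.5043 bits

I(X;Y) = H(X) - H(X|Y)

Marginal of X (row sums):
  P(X=0) = 2/31 + 0 = 2/31
  P(X=1) = 13/31 + 5/31 = 18/31
  P(X=2) = 0 + 11/31 = 11/31
H(X) = -[(2/31)·log₂(2/31) + (18/31)·log₂(18/31) + (11/31)·log₂(11/31)]
  = 0.2551 + 0.4554 + 0.5304 = 1.2409 bits

Marginal of Y (column sums):
  P(Y=0) = 2/31 + 13/31 + 0 = 15/31
  P(Y=1) = 0 + 5/31 + 11/31 = 16/31
H(X|Y) = Σ_y P(y)·H(X|Y=y):
  Y=0: P(Y=0) = 15/31, P(X|Y=0) = (2/15, 13/15, 0) → H(X|Y=0) = 0.5665
  Y=1: P(Y=1) = 16/31, P(X|Y=1) = (0, 5/16, 11/16) → H(X|Y=1) = 0.8960
H(X|Y) = (15/31)·0.5665 + (16/31)·0.8960 = 0.7366 bits

I(X;Y) = H(X) - H(X|Y) = 1.2409 - 0.7366 = 0.5043 bits

Cross-check via I(X;Y) = H(X) + H(Y) - H(X,Y): computing H(Y) from the column sums and H(X,Y) from the 6 cells in the same way gives H(Y) = 0.9992 bits and H(X,Y) = 1.7358 bits, so
I(X;Y) = 1.2409 + 0.9992 - 1.7358 = 0.5043 bits ✓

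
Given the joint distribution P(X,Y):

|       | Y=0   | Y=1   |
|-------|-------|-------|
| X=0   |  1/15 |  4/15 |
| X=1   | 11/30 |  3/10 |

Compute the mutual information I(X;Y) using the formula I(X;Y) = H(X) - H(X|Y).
0.0846 bits

I(X;Y) = H(X) - H(X|Y)

Marginal of X (row sums):
  P(X=0) = 1/15 + 4/15 = 1/3
  P(X=1) = 11/30 + 3/10 = 2/3
H(X) = -[(1/3)·log₂(1/3) + (2/3)·log₂(2/3)]
  = 0.5283 + 0.3900 = 0.9183 bits

Marginal of Y (column sums):
  P(Y=0) = 1/15 + 11/30 = 13/30
  P(Y=1) = 4/15 + 3/10 = 17/30
H(X|Y) = Σ_y P(y)·H(X|Y=y):
  Y=0: P(Y=0) = 13/30, P(X|Y=0) = (2/13, 11/13) → H(X|Y=0) = 0.6194
  Y=1: P(Y=1) = 17/30, P(X|Y=1) = (8/17, 9/17) → H(X|Y=1) = 0.9975
H(X|Y) = (13/30)·0.6194 + (17/30)·0.9975 = 0.8337 bits

I(X;Y) = H(X) - H(X|Y) = 0.9183 - 0.8337 = 0.0846 bits

Cross-check via I(X;Y) = H(X) + H(Y) - H(X,Y): computing H(Y) from the column sums and H(X,Y) from the 4 cells in the same way gives H(Y) = 0.9871 bits and H(X,Y) = 1.8208 bits, so
I(X;Y) = 0.9183 + 0.9871 - 1.8208 = 0.0846 bits ✓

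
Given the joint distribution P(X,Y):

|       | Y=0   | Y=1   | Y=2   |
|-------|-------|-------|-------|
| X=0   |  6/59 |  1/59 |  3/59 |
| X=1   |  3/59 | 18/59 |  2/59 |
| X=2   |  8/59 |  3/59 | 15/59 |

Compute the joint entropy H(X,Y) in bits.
2.6719 bits

H(X,Y) = -Σ_{x,y} P(x,y) log₂ P(x,y). Per-cell terms -P(x,y)·log₂P(x,y):
  X=0: 0.33536, 0.09971, 0.21853
  X=1: 0.21853, 0.52252, 0.16551
  X=2: 0.39087, 0.21853, 0.50231
Sum of the 9 terms: H(X,Y) = 2.6719 bits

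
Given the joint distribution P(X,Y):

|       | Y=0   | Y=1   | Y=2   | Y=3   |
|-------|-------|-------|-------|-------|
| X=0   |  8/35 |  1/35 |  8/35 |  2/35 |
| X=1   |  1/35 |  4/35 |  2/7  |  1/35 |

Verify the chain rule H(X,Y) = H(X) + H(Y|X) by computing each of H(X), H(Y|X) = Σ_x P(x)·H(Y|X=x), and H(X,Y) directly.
H(X) = 0.9947 bits, H(Y|X) = 1.5283 bits, H(X,Y) = 2.5230 bits

Marginal of X (row sums):
  P(X=0) = 8/35 + 1/35 + 8/35 + 2/35 = 19/35
  P(X=1) = 1/35 + 4/35 + 2/7 + 1/35 = 16/35
H(X) = -[(19/35)·log₂(19/35) + (16/35)·log₂(16/35)]
  = 0.47845 + 0.51624 = 0.9947 bits

H(Y|X) = Σ_x P(x)·H(Y|X=x):
  X=0: P(X=0) = 19/35, P(Y|X=0) = (8/19, 1/19, 8/19, 2/19) → H(Y|X=0) = 1.61635
  X=1: P(X=1) = 16/35, P(Y|X=1) = (1/16, 1/4, 5/8, 1/16) → H(Y|X=1) = 1.42379
H(Y|X) = (19/35)·1.61635 + (16/35)·1.42379 = 1.5283 bits

H(X,Y) = -Σ_{x,y} P(x,y) log₂ P(x,y). Per-cell terms -P(x,y)·log₂P(x,y):
  X=0: 0.48669, 0.14655, 0.48669, 0.23596
  X=1: 0.14655, 0.35763, 0.51639, 0.14655
Sum of the 8 terms: H(X,Y) = 2.5230 bits

Chain rule check:
  H(X) + H(Y|X) = 0.9947 + 1.5283 = 2.5230 bits
  H(X,Y) = 2.5230 bits
✓ Chain rule verified.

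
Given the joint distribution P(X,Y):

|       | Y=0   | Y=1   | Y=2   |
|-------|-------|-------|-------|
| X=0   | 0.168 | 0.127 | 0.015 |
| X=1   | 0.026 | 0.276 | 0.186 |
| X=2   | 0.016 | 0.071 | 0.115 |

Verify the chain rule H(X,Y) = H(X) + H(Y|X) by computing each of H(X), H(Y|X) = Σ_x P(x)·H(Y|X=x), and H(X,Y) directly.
H(X) = 1.4950 bits, H(Y|X) = 1.2324 bits, H(X,Y) = 2.7274 bits

Marginal of X (row sums):
  P(X=0) = 0.168 + 0.127 + 0.015 = 0.310
  P(X=1) = 0.026 + 0.276 + 0.186 = 0.488
  P(X=2) = 0.016 + 0.071 + 0.115 = 0.202
H(X) = -[0.310·log₂(0.310) + 0.488·log₂(0.488) + 0.202·log₂(0.202)]
  = 0.5238 + 0.5051 + 0.4661 = 1.4950 bits

H(Y|X) = Σ_x P(x)·H(Y|X=x):
  X=0: P(X=0) = 0.310, P(Y|X=0) = (84/155, 127/310, 3/62) → H(Y|X=0) = 1.2178
  X=1: P(X=1) = 0.488, P(Y|X=1) = (13/244, 69/122, 93/244) → H(Y|X=1) = 1.2208
  X=2: P(X=2) = 0.202, P(Y|X=2) = (8/101, 71/202, 115/202) → H(Y|X=2) = 1.2827
H(Y|X) = 0.310·1.2178 + 0.488·1.2208 + 0.202·1.2827 = 1.2324 bits

H(X,Y) = -Σ_{x,y} P(x,y) log₂ P(x,y). Per-cell terms -P(x,y)·log₂P(x,y):
  X=0: 0.4323, 0.3781, 0.0909
  X=1: 0.1369, 0.5126, 0.4514
  X=2: 0.0955, 0.2709, 0.3588
Sum of the 9 terms: H(X,Y) = 2.7274 bits

Chain rule check:
  H(X) + H(Y|X) = 1.4950 + 1.2324 = 2.7274 bits
  H(X,Y) = 2.7274 bits
✓ Chain rule verified.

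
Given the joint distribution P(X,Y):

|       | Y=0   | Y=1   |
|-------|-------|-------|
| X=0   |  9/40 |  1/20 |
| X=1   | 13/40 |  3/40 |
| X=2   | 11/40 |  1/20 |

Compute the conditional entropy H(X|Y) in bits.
1.5668 bits

H(X|Y) = H(X,Y) - H(Y)

H(X,Y) = -Σ_{x,y} P(x,y) log₂ P(x,y). Per-cell terms -P(x,y)·log₂P(x,y):
  X=0: 0.48420, 0.21610
  X=1: 0.52698, 0.28027
  X=2: 0.51219, 0.21610
Sum of the 6 terms: H(X,Y) = 2.2358 bits

Marginal of Y (column sums):
  P(Y=0) = 9/40 + 13/40 + 11/40 = 33/40
  P(Y=1) = 1/20 + 3/40 + 1/20 = 7/40
H(Y) = -[(33/40)·log₂(33/40) + (7/40)·log₂(7/40)]
  = 0.22897 + 0.44005 = 0.6690 bits

H(X|Y) = H(X,Y) - H(Y) = 2.2358 - 0.6690 = 1.5668 bits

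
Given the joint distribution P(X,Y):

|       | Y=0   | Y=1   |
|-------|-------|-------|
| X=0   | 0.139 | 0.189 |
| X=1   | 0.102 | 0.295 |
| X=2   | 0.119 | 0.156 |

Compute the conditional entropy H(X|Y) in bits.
1.5464 bits

H(X|Y) = H(X,Y) - H(Y)

H(X,Y) = -Σ_{x,y} P(x,y) log₂ P(x,y). Per-cell terms -P(x,y)·log₂P(x,y):
  X=0: 0.395711, 0.454269
  X=1: 0.335923, 0.519558
  X=2: 0.365445, 0.418140
Sum of the 6 terms: H(X,Y) = 2.48905 bits

Marginal of Y (column sums):
  P(Y=0) = 0.139 + 0.102 + 0.119 = 0.360
  P(Y=1) = 0.189 + 0.295 + 0.156 = 0.640
H(Y) = -[0.360·log₂(0.360) + 0.640·log₂(0.640)]
  = 0.530615 + 0.412068 = 0.94268 bits

H(X|Y) = H(X,Y) - H(Y) = 2.48905 - 0.94268 = 1.5464 bits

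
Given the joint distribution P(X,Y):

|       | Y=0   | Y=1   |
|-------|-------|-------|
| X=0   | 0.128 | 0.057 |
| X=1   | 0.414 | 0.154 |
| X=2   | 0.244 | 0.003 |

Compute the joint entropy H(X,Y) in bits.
2.0793 bits

H(X,Y) = -Σ_{x,y} P(x,y) log₂ P(x,y). Per-cell terms -P(x,y)·log₂P(x,y):
  X=0: 0.37962, 0.23557
  X=1: 0.52673, 0.41565
  X=2: 0.49655, 0.02514
Sum of the 6 terms: H(X,Y) = 2.0793 bits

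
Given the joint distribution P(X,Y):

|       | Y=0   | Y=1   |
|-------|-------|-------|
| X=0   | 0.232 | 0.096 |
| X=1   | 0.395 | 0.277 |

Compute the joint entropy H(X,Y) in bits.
1.8559 bits

H(X,Y) = -Σ_{x,y} P(x,y) log₂ P(x,y). Per-cell terms -P(x,y)·log₂P(x,y):
  X=0: 0.4890, 0.3246
  X=1: 0.5293, 0.5130
Sum of the 4 terms: H(X,Y) = 1.8559 bits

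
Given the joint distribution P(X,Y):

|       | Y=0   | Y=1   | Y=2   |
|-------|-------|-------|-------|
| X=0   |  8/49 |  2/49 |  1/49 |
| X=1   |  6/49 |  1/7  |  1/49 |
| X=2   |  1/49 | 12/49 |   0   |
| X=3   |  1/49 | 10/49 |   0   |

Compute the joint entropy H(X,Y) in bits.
2.8106 bits

H(X,Y) = -Σ_{x,y} P(x,y) log₂ P(x,y). Per-cell terms -P(x,y)·log₂P(x,y):
  X=0: 0.42689, 0.18836, 0.11459
  X=1: 0.37099, 0.40105, 0.11459
  X=2: 0.11459, 0.49708, 0.00000
  X=3: 0.11459, 0.46791, 0.00000
  (cells with P = 0 contribute 0)
Sum of the 12 terms: H(X,Y) = 2.8106 bits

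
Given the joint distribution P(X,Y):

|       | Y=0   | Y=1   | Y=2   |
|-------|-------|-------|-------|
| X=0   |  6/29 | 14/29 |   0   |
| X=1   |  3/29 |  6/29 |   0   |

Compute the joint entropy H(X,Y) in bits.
1.7863 bits

H(X,Y) = -Σ_{x,y} P(x,y) log₂ P(x,y). Per-cell terms -P(x,y)·log₂P(x,y):
  X=0: 0.470280, 0.507199, 0.000000
  X=1: 0.338588, 0.470280, 0.000000
  (cells with P = 0 contribute 0)
Sum of the 6 terms: H(X,Y) = 1.7863 bits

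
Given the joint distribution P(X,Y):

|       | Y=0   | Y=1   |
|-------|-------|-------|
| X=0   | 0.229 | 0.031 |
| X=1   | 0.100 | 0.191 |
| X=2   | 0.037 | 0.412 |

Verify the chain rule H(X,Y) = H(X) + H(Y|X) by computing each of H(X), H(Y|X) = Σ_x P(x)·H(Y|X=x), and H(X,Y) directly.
H(X) = 1.5422 bits, H(Y|X) = 0.5915 bits, H(X,Y) = 2.1338 bits

Marginal of X (row sums):
  P(X=0) = 0.229 + 0.031 = 0.260
  P(X=1) = 0.100 + 0.191 = 0.291
  P(X=2) = 0.037 + 0.412 = 0.449
H(X) = -[0.260·log₂(0.260) + 0.291·log₂(0.291) + 0.449·log₂(0.449)]
  = 0.50529 + 0.51824 + 0.51869 = 1.5422 bits

H(Y|X) = Σ_x P(x)·H(Y|X=x):
  X=0: P(X=0) = 0.260, P(Y|X=0) = (229/260, 31/260) → H(Y|X=0) = 0.52715
  X=1: P(X=1) = 0.291, P(Y|X=1) = (100/291, 191/291) → H(Y|X=1) = 0.92826
  X=2: P(X=2) = 0.449, P(Y|X=2) = (37/449, 412/449) → H(Y|X=2) = 0.41060
H(Y|X) = 0.260·0.52715 + 0.291·0.92826 + 0.449·0.41060 = 0.5915 bits

H(X,Y) = -Σ_{x,y} P(x,y) log₂ P(x,y). Per-cell terms -P(x,y)·log₂P(x,y):
  X=0: 0.48699, 0.15536
  X=1: 0.33219, 0.45618
  X=2: 0.17598, 0.52706
Sum of the 6 terms: H(X,Y) = 2.1338 bits

Chain rule check:
  H(X) + H(Y|X) = 1.5422 + 0.5915 = 2.1337 bits
  H(X,Y) = 2.1338 bits
✓ Chain rule verified (Δ = 0.0001 is 4-dp rounding noise: each of the three values was rounded independently).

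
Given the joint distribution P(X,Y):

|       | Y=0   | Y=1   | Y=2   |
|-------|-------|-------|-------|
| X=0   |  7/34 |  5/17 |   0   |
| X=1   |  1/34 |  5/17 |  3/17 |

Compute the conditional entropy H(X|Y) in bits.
0.7161 bits

H(X|Y) = H(X,Y) - H(Y)

H(X,Y) = -Σ_{x,y} P(x,y) log₂ P(x,y). Per-cell terms -P(x,y)·log₂P(x,y):
  X=0: 0.4694, 0.5193, 0.0000
  X=1: 0.1496, 0.5193, 0.4416
  (cells with P = 0 contribute 0)
Sum of the 6 terms: H(X,Y) = 2.0992 bits

Marginal of Y (column sums):
  P(Y=0) = 7/34 + 1/34 = 4/17
  P(Y=1) = 5/17 + 5/17 = 10/17
  P(Y=2) = 0 + 3/17 = 3/17
H(Y) = -[(4/17)·log₂(4/17) + (10/17)·log₂(10/17) + (3/17)·log₂(3/17)]
  = 0.4912 + 0.4503 + 0.4416 = 1.3831 bits

H(X|Y) = H(X,Y) - H(Y) = 2.0992 - 1.3831 = 0.7161 bits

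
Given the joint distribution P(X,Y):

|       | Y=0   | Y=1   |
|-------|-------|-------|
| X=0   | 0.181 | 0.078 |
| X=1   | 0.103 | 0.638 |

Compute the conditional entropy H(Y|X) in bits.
0.6596 bits

H(Y|X) = H(X,Y) - H(X)

H(X,Y) = -Σ_{x,y} P(x,y) log₂ P(x,y). Per-cell terms -P(x,y)·log₂P(x,y):
  X=0: 0.44633, 0.28707
  X=1: 0.33777, 0.41366
Sum of the 4 terms: H(X,Y) = 1.4848 bits

Marginal of X (row sums):
  P(X=0) = 0.181 + 0.078 = 0.259
  P(X=1) = 0.103 + 0.638 = 0.741
H(X) = -[0.259·log₂(0.259) + 0.741·log₂(0.741)]
  = 0.50478 + 0.32045 = 0.8252 bits

H(Y|X) = H(X,Y) - H(X) = 1.4848 - 0.8252 = 0.6596 bits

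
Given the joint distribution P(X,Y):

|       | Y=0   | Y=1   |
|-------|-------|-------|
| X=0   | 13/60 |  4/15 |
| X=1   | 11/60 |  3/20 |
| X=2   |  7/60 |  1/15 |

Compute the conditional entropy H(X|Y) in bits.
1.4687 bits

H(X|Y) = H(X,Y) - H(Y)

H(X,Y) = -Σ_{x,y} P(x,y) log₂ P(x,y). Per-cell terms -P(x,y)·log₂P(x,y):
  X=0: 0.4781, 0.5085
  X=1: 0.4487, 0.4105
  X=2: 0.3616, 0.2605
Sum of the 6 terms: H(X,Y) = 2.4679 bits

Marginal of Y (column sums):
  P(Y=0) = 13/60 + 11/60 + 7/60 = 31/60
  P(Y=1) = 4/15 + 3/20 + 1/15 = 29/60
H(Y) = -[(31/60)·log₂(31/60) + (29/60)·log₂(29/60)]
  = 0.4922 + 0.5070 = 0.9992 bits

H(X|Y) = H(X,Y) - H(Y) = 2.4679 - 0.9992 = 1.4687 bits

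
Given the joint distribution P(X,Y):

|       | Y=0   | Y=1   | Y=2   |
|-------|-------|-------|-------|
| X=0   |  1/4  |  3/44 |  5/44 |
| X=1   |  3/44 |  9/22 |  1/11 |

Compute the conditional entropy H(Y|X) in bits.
1.2403 bits

H(Y|X) = H(X,Y) - H(X)

H(X,Y) = -Σ_{x,y} P(x,y) log₂ P(x,y). Per-cell terms -P(x,y)·log₂P(x,y):
  X=0: 0.5000000, 0.2641683, 0.3565345
  X=1: 0.2641683, 0.5275254, 0.3144938
Sum of the 6 terms: H(X,Y) = 2.226890 bits

Marginal of X (row sums):
  P(X=0) = 1/4 + 3/44 + 5/44 = 19/44
  P(X=1) = 3/44 + 9/22 + 1/11 = 25/44
H(X) = -[(19/44)·log₂(19/44) + (25/44)·log₂(25/44)]
  = 0.5231495 + 0.4633951 = 0.986545 bits

H(Y|X) = H(X,Y) - H(X) = 2.226890 - 0.986545 = 1.2403 bits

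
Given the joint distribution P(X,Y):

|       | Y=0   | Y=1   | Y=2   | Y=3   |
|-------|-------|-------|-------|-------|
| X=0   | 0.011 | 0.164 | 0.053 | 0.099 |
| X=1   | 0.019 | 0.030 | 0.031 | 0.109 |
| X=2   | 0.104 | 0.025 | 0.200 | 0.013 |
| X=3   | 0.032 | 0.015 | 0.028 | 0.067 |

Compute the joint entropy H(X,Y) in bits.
3.4925 bits

H(X,Y) = -Σ_{x,y} P(x,y) log₂ P(x,y). Per-cell terms -P(x,y)·log₂P(x,y):
  X=0: 0.0716, 0.4278, 0.2246, 0.3303
  X=1: 0.1086, 0.1518, 0.1554, 0.3485
  X=2: 0.3396, 0.1330, 0.4644, 0.0814
  X=3: 0.1589, 0.0909, 0.1444, 0.2613
Sum of the 16 terms: H(X,Y) = 3.4925 bits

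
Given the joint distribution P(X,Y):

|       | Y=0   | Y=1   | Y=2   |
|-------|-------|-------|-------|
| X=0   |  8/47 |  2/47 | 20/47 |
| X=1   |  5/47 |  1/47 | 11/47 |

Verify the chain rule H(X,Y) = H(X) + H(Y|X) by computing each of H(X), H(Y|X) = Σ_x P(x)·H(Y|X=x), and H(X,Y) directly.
H(X) = 0.9441 bits, H(Y|X) = 1.1615 bits, H(X,Y) = 2.1056 bits

Marginal of X (row sums):
  P(X=0) = 8/47 + 2/47 + 20/47 = 30/47
  P(X=1) = 5/47 + 1/47 + 11/47 = 17/47
H(X) = -[(30/47)·log₂(30/47) + (17/47)·log₂(17/47)]
  = 0.4134 + 0.5307 = 0.9441 bits

H(Y|X) = Σ_x P(x)·H(Y|X=x):
  X=0: P(X=0) = 30/47, P(Y|X=0) = (4/15, 1/15, 2/3) → H(Y|X=0) = 1.1589
  X=1: P(X=1) = 17/47, P(Y|X=1) = (5/17, 1/17, 11/17) → H(Y|X=1) = 1.1661
H(Y|X) = (30/47)·1.1589 + (17/47)·1.1661 = 1.1615 bits

H(X,Y) = -Σ_{x,y} P(x,y) log₂ P(x,y). Per-cell terms -P(x,y)·log₂P(x,y):
  X=0: 0.4348, 0.1938, 0.5245
  X=1: 0.3439, 0.1182, 0.4904
Sum of the 6 terms: H(X,Y) = 2.1056 bits

Chain rule check:
  H(X) + H(Y|X) = 0.9441 + 1.1615 = 2.1056 bits
  H(X,Y) = 2.1056 bits
✓ Chain rule verified.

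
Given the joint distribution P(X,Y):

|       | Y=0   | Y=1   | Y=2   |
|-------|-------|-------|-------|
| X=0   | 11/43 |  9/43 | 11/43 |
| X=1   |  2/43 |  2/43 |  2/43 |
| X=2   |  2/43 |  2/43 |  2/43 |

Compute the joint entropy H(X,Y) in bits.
2.7138 bits

H(X,Y) = -Σ_{x,y} P(x,y) log₂ P(x,y). Per-cell terms -P(x,y)·log₂P(x,y):
  X=0: 0.50314, 0.47226, 0.50314
  X=1: 0.20587, 0.20587, 0.20587
  X=2: 0.20587, 0.20587, 0.20587
Sum of the 9 terms: H(X,Y) = 2.7138 bits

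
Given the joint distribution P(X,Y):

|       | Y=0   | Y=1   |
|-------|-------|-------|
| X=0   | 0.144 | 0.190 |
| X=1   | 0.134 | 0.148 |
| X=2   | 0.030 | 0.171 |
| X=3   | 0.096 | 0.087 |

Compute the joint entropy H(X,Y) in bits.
2.8728 bits

H(X,Y) = -Σ_{x,y} P(x,y) log₂ P(x,y). Per-cell terms -P(x,y)·log₂P(x,y):
  X=0: 0.402604, 0.455226
  X=1: 0.388559, 0.407937
  X=2: 0.151767, 0.435696
  X=3: 0.324559, 0.306487
Sum of the 8 terms: H(X,Y) = 2.8728 bits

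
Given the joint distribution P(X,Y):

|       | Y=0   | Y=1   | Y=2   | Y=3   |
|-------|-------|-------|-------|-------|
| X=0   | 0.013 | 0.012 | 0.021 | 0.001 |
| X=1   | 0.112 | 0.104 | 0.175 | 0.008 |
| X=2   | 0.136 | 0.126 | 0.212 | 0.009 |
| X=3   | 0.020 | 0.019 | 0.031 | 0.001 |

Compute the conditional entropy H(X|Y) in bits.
1.5141 bits

H(X|Y) = H(X,Y) - H(Y)

H(X,Y) = -Σ_{x,y} P(x,y) log₂ P(x,y). Per-cell terms -P(x,y)·log₂P(x,y):
  X=0: 0.081449, 0.076570, 0.117043, 0.009966
  X=1: 0.353744, 0.339596, 0.440050, 0.055726
  X=2: 0.391452, 0.376552, 0.474427, 0.061163
  X=3: 0.112877, 0.108639, 0.155359, 0.009966
Sum of the 16 terms: H(X,Y) = 3.16458 bits

Marginal of Y (column sums):
  P(Y=0) = 0.013 + 0.112 + 0.136 + 0.020 = 0.281
  P(Y=1) = 0.012 + 0.104 + 0.126 + 0.019 = 0.261
  P(Y=2) = 0.021 + 0.175 + 0.212 + 0.031 = 0.439
  P(Y=3) = 0.001 + 0.008 + 0.009 + 0.001 = 0.019
H(Y) = -[0.281·log₂(0.281) + 0.261·log₂(0.261) + 0.439·log₂(0.439) + 0.019·log₂(0.019)]
  = 0.514612 + 0.505786 + 0.521403 + 0.108639 = 1.65044 bits

H(X|Y) = H(X,Y) - H(Y) = 3.16458 - 1.65044 = 1.5141 bits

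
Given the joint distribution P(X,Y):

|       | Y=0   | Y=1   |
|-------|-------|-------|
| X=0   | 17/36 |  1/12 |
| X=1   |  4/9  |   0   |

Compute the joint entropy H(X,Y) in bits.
1.3299 bits

H(X,Y) = -Σ_{x,y} P(x,y) log₂ P(x,y). Per-cell terms -P(x,y)·log₂P(x,y):
  X=0: 0.5112, 0.2987
  X=1: 0.5200, 0.0000
  (cells with P = 0 contribute 0)
Sum of the 4 terms: H(X,Y) = 1.3299 bits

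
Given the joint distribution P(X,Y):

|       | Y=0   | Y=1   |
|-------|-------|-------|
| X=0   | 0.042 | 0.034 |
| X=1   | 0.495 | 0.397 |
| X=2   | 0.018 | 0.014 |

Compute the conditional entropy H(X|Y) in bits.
0.5885 bits

H(X|Y) = H(X,Y) - H(Y)

H(X,Y) = -Σ_{x,y} P(x,y) log₂ P(x,y). Per-cell terms -P(x,y)·log₂P(x,y):
  X=0: 0.192086, 0.165863
  X=1: 0.502177, 0.529117
  X=2: 0.104325, 0.086218
Sum of the 6 terms: H(X,Y) = 1.57979 bits

Marginal of Y (column sums):
  P(Y=0) = 0.042 + 0.495 + 0.018 = 0.555
  P(Y=1) = 0.034 + 0.397 + 0.014 = 0.445
H(Y) = -[0.555·log₂(0.555) + 0.445·log₂(0.445)]
  = 0.471439 + 0.519815 = 0.99125 bits

H(X|Y) = H(X,Y) - H(Y) = 1.57979 - 0.99125 = 0.5885 bits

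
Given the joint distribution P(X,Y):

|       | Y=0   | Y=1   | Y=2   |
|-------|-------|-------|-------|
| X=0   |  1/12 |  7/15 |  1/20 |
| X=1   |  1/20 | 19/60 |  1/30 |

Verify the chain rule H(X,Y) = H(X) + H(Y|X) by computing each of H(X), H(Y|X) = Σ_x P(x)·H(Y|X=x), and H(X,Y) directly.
H(X) = 0.9710 bits, H(Y|X) = 0.9620 bits, H(X,Y) = 1.9330 bits

Marginal of X (row sums):
  P(X=0) = 1/12 + 7/15 + 1/20 = 3/5
  P(X=1) = 1/20 + 19/60 + 1/30 = 2/5
H(X) = -[(3/5)·log₂(3/5) + (2/5)·log₂(2/5)]
  = 0.4421794 + 0.5287712 = 0.9710 bits

H(Y|X) = Σ_x P(x)·H(Y|X=x):
  X=0: P(X=0) = 3/5, P(Y|X=0) = (5/36, 7/9, 1/12) → H(Y|X=0) = 0.9763010
  X=1: P(X=1) = 2/5, P(Y|X=1) = (1/8, 19/24, 1/12) → H(Y|X=1) = 0.9405662
H(Y|X) = (3/5)·0.9763010 + (2/5)·0.9405662 = 0.9620 bits

H(X,Y) = -Σ_{x,y} P(x,y) log₂ P(x,y). Per-cell terms -P(x,y)·log₂P(x,y):
  X=0: 0.2987469, 0.5131166, 0.2160964
  X=1: 0.2160964, 0.5253383, 0.1635630
Sum of the 6 terms: H(X,Y) = 1.9330 bits

Chain rule check:
  H(X) + H(Y|X) = 0.9710 + 0.9620 = 1.9330 bits
  H(X,Y) = 1.9330 bits
✓ Chain rule verified.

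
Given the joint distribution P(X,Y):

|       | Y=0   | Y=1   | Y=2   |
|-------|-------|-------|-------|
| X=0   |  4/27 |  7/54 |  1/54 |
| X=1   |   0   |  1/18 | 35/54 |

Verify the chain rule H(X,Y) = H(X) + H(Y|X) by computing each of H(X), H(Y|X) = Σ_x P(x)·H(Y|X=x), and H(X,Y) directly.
H(X) = 0.8767 bits, H(Y|X) = 0.6572 bits, H(X,Y) = 1.5339 bits

Marginal of X (row sums):
  P(X=0) = 4/27 + 7/54 + 1/54 = 8/27
  P(X=1) = 0 + 1/18 + 35/54 = 19/27
H(X) = -[(8/27)·log₂(8/27) + (19/27)·log₂(19/27)]
  = 0.51997 + 0.35675 = 0.8767 bits

H(Y|X) = Σ_x P(x)·H(Y|X=x):
  X=0: P(X=0) = 8/27, P(Y|X=0) = (1/2, 7/16, 1/16) → H(Y|X=0) = 1.27178
  X=1: P(X=1) = 19/27, P(Y|X=1) = (0, 3/38, 35/38) → H(Y|X=1) = 0.39846
H(Y|X) = (8/27)·1.27178 + (19/27)·0.39846 = 0.6572 bits

H(X,Y) = -Σ_{x,y} P(x,y) log₂ P(x,y). Per-cell terms -P(x,y)·log₂P(x,y):
  X=0: 0.40813, 0.38209, 0.10657
  X=1: 0.00000, 0.23166, 0.40548
  (cells with P = 0 contribute 0)
Sum of the 6 terms: H(X,Y) = 1.5339 bits

Chain rule check:
  H(X) + H(Y|X) = 0.8767 + 0.6572 = 1.5339 bits
  H(X,Y) = 1.5339 bits
✓ Chain rule verified.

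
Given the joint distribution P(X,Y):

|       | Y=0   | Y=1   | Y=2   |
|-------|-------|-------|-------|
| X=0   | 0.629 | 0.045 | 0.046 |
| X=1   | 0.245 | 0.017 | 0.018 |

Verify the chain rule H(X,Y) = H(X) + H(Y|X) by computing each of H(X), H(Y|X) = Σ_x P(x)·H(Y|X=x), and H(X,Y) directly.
H(X) = 0.8555 bits, H(Y|X) = 0.6723 bits, H(X,Y) = 1.5278 bits

Marginal of X (row sums):
  P(X=0) = 0.629 + 0.045 + 0.046 = 0.720
  P(X=1) = 0.245 + 0.017 + 0.018 = 0.280
H(X) = -[0.720·log₂(0.720) + 0.280·log₂(0.280)]
  = 0.3412305 + 0.5142204 = 0.8555 bits

H(Y|X) = Σ_x P(x)·H(Y|X=x):
  X=0: P(X=0) = 0.720, P(Y|X=0) = (629/720, 1/16, 23/360) → H(Y|X=0) = 0.6738287
  X=1: P(X=1) = 0.280, P(Y|X=1) = (7/8, 17/280, 9/140) → H(Y|X=1) = 0.6684908
H(Y|X) = 0.720·0.6738287 + 0.280·0.6684908 = 0.6723 bits

H(X,Y) = -Σ_{x,y} P(x,y) log₂ P(x,y). Per-cell terms -P(x,y)·log₂P(x,y):
  X=0: 0.4207180, 0.2013269, 0.2043422
  X=1: 0.4971409, 0.0999315, 0.1043255
Sum of the 6 terms: H(X,Y) = 1.5278 bits

Chain rule check:
  H(X) + H(Y|X) = 0.8555 + 0.6723 = 1.5278 bits
  H(X,Y) = 1.5278 bits
✓ Chain rule verified.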